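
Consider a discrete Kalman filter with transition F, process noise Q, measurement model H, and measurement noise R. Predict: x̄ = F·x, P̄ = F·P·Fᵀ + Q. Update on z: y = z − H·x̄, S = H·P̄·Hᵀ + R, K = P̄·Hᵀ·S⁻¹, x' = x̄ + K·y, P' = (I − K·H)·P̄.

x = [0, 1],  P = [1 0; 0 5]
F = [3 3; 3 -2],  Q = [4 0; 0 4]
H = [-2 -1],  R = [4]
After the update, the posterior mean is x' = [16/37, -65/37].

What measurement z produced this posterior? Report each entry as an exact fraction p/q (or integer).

z = [1]

x̄ = F·x = [3, -2]
P̄ = F·P·Fᵀ + Q = [58 -21; -21 33]
S = H·P̄·Hᵀ + R = [185]
K = P̄·Hᵀ·S⁻¹ = [-19/37; 9/185]
x' − x̄ = [-95/37, 9/37] = K·y
y = (KᵀK)⁻¹·Kᵀ·(x' − x̄) = [5]
z = y + H·x̄ = [5] + [-4] = [1]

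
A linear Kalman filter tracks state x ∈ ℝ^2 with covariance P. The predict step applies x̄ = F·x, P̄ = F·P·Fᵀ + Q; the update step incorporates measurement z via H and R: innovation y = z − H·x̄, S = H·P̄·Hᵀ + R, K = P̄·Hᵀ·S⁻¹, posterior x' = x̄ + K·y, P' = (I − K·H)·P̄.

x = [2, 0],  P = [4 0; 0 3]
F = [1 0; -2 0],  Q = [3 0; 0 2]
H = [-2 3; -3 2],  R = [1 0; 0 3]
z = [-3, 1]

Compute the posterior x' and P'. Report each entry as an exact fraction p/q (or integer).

x̄ = F·x = [2, -4]
P̄ = F·P·Fᵀ + Q = [7 -8; -8 18]
y = z − H·x̄ = [13, 15]
S = H·P̄·Hᵀ + R = [287 254; 254 234]
K = P̄·Hᵀ·S⁻¹ = [253/1321 -967/2642; 570/1321 -280/1321]
x' = x̄ + K·y = [-2643/2642, -2074/1321]
P' = (I − K·H)·P̄ = [1943/2642 732/1321; 732/1321 678/1321]

x' = [-2643/2642, -2074/1321]
P' = [1943/2642 732/1321; 732/1321 678/1321]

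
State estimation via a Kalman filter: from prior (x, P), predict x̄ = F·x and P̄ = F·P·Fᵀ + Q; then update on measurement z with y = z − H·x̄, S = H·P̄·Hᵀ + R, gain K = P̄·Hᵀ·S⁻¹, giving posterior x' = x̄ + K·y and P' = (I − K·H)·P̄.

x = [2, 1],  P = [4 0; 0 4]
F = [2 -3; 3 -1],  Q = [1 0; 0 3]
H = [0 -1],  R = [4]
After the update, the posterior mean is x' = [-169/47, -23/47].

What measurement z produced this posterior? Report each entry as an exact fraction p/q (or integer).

x̄ = F·x = [1, 5]
P̄ = F·P·Fᵀ + Q = [53 36; 36 43]
S = H·P̄·Hᵀ + R = [47]
K = P̄·Hᵀ·S⁻¹ = [-36/47; -43/47]
x' − x̄ = [-216/47, -258/47] = K·y
y = (KᵀK)⁻¹·Kᵀ·(x' − x̄) = [6]
z = y + H·x̄ = [6] + [-5] = [1]

z = [1]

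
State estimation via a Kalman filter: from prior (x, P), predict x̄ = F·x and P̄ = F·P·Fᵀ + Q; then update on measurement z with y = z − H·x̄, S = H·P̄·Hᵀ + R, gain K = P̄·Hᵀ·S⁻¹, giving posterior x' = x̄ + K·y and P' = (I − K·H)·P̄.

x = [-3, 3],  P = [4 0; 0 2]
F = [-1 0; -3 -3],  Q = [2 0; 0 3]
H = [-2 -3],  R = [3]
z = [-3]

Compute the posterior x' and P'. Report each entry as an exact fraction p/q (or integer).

x' = [53/19, -65/76]
P' = [50/19 -32/19; -32/19 107/76]

x̄ = F·x = [3, 0]
P̄ = F·P·Fᵀ + Q = [6 12; 12 57]
y = z − H·x̄ = [3]
S = H·P̄·Hᵀ + R = [684]
K = P̄·Hᵀ·S⁻¹ = [-4/57; -65/228]
x' = x̄ + K·y = [53/19, -65/76]
P' = (I − K·H)·P̄ = [50/19 -32/19; -32/19 107/76]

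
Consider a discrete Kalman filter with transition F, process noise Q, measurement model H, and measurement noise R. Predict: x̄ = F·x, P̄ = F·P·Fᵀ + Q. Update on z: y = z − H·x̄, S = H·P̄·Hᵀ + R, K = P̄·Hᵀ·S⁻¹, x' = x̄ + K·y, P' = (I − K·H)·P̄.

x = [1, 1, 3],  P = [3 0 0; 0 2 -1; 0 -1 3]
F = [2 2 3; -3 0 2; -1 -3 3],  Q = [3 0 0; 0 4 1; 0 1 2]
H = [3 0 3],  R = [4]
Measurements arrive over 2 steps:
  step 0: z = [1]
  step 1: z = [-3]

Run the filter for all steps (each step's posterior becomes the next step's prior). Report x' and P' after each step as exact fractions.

step 0: x̄ = F·x = [13, 3, 5]
step 0: P̄ = F·P·Fᵀ + Q = [38 -4 12; -4 43 34; 12 34 68]
step 0: y = z − H·x̄ = [-53]
step 0: S = H·P̄·Hᵀ + R = [1174]
step 0: K = P̄·Hᵀ·S⁻¹ = [75/587; 45/587; 120/587]
step 0: x' = x̄ + K·y = [3656/587, -624/587, -3425/587]
step 0: P' = (I − K·H)·P̄ = [11056/587 -9098/587 -10956/587; -9098/587 21191/587 9158/587; -10956/587 9158/587 11116/587]
step 1: x̄ = F·x = [-4211/587, -17818/587, -12059/587]
step 1: P̄ = F·P·Fᵀ + Q = [136433/587 146360/587 -36772/587; 146360/587 277788/587 84137/587; -36772/587 84137/587 149297/587]
step 1: y = z − H·x̄ = [47049/587]
step 1: S = H·P̄·Hᵀ + R = [1912022/587]
step 1: K = P̄·Hᵀ·S⁻¹ = [298983/1912022; 691491/1912022; 48225/273146]
step 1: x' = x̄ + K·y = [10247575/1912022, -2614051/1912022, -1746047/273146]
step 1: P' = (I − K·H)·P̄ = [292115951/1912022 124530641/1912022 -41673901/273146; 124530641/1912022 90250365/1912022 -17658379/273146; -41673901/273146 -17658379/273146 41738201/273146]

step 0: x' = [3656/587, -624/587, -3425/587], P' = [11056/587 -9098/587 -10956/587; -9098/587 21191/587 9158/587; -10956/587 9158/587 11116/587]
step 1: x' = [10247575/1912022, -2614051/1912022, -1746047/273146], P' = [292115951/1912022 124530641/1912022 -41673901/273146; 124530641/1912022 90250365/1912022 -17658379/273146; -41673901/273146 -17658379/273146 41738201/273146]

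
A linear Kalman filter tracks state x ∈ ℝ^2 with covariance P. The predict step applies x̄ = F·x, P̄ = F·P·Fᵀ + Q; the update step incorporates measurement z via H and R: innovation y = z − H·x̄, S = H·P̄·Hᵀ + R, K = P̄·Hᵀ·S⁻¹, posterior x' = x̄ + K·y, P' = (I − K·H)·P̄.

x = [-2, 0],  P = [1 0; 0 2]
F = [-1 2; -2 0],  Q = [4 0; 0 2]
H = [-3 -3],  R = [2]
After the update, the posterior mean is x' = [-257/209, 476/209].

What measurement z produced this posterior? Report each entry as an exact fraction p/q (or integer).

z = [-3]

x̄ = F·x = [2, 4]
P̄ = F·P·Fᵀ + Q = [13 2; 2 6]
S = H·P̄·Hᵀ + R = [209]
K = P̄·Hᵀ·S⁻¹ = [-45/209; -24/209]
x' − x̄ = [-675/209, -360/209] = K·y
y = (KᵀK)⁻¹·Kᵀ·(x' − x̄) = [15]
z = y + H·x̄ = [15] + [-18] = [-3]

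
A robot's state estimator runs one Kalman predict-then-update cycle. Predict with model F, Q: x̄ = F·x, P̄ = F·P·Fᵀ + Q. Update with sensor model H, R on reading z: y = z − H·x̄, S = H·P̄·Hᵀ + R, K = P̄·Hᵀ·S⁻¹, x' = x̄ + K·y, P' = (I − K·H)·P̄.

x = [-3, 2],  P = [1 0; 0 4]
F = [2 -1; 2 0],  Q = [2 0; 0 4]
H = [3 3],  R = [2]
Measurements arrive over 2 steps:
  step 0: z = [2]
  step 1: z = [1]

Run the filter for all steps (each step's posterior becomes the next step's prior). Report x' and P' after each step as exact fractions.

step 0: x' = [-10/59, 42/59], P' = [149/59 -142/59; -142/59 148/59]
step 1: x' = [-167/2594, 3560/9079], P' = [2365/1297 -2200/1297; -2200/1297 16256/9079]

step 0: x̄ = F·x = [-8, -6]
step 0: P̄ = F·P·Fᵀ + Q = [10 4; 4 8]
step 0: y = z − H·x̄ = [44]
step 0: S = H·P̄·Hᵀ + R = [236]
step 0: K = P̄·Hᵀ·S⁻¹ = [21/118; 9/59]
step 0: x' = x̄ + K·y = [-10/59, 42/59]
step 0: P' = (I − K·H)·P̄ = [149/59 -142/59; -142/59 148/59]
step 1: x̄ = F·x = [-62/59, -20/59]
step 1: P̄ = F·P·Fᵀ + Q = [1430/59 880/59; 880/59 832/59]
step 1: y = z − H·x̄ = [305/59]
step 1: S = H·P̄·Hᵀ + R = [36316/59]
step 1: K = P̄·Hᵀ·S⁻¹ = [495/2594; 1284/9079]
step 1: x' = x̄ + K·y = [-167/2594, 3560/9079]
step 1: P' = (I − K·H)·P̄ = [2365/1297 -2200/1297; -2200/1297 16256/9079]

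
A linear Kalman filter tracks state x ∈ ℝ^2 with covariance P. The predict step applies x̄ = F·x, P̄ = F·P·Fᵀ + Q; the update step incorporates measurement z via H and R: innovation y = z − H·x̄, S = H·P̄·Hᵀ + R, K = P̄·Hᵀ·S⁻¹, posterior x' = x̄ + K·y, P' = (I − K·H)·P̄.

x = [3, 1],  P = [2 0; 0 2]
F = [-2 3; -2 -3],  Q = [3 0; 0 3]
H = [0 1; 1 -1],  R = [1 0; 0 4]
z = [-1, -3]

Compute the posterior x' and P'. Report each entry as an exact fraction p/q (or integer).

x' = [-4229/939, -1244/939]
P' = [3821/939 701/939; 701/939 857/939]

x̄ = F·x = [-3, -9]
P̄ = F·P·Fᵀ + Q = [29 -10; -10 29]
y = z − H·x̄ = [8, -9]
S = H·P̄·Hᵀ + R = [30 -39; -39 82]
K = P̄·Hᵀ·S⁻¹ = [701/939 260/313; 857/939 -13/313]
x' = x̄ + K·y = [-4229/939, -1244/939]
P' = (I − K·H)·P̄ = [3821/939 701/939; 701/939 857/939]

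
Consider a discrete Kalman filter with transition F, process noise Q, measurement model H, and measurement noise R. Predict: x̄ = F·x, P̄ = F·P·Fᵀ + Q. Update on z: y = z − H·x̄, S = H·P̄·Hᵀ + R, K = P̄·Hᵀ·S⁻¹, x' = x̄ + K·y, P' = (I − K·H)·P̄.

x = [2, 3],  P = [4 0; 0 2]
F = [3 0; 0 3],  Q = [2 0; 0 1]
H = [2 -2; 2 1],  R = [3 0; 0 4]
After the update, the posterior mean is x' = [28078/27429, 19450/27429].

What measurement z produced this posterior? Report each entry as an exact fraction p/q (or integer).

z = [1, 2]

x̄ = F·x = [6, 9]
P̄ = F·P·Fᵀ + Q = [38 0; 0 19]
S = H·P̄·Hᵀ + R = [231 114; 114 175]
K = P̄·Hᵀ·S⁻¹ = [4636/27429 2964/9143; -8816/27429 2907/9143]
x' − x̄ = [-136496/27429, -227411/27429] = K·y
y = (KᵀK)⁻¹·Kᵀ·(x' − x̄) = [7, -19]
z = y + H·x̄ = [7, -19] + [-6, 21] = [1, 2]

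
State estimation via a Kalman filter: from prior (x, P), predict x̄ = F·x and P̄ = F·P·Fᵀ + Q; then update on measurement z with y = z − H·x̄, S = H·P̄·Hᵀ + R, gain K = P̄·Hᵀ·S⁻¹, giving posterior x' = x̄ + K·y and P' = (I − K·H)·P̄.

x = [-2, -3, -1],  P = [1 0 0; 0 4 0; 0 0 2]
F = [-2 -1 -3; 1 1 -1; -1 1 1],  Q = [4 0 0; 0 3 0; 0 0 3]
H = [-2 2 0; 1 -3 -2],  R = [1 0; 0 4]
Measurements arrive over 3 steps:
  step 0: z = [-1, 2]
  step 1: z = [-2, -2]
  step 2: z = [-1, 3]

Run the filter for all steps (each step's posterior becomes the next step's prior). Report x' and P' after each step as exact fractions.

step 0: x' = [-599/1144, -161/143, 1151/2288], P' = [11551/2288 1361/286 -19159/4576; 1361/286 674/143 -2429/572; -19159/4576 -2429/572 43503/9152]
step 1: x' = [42497419/19609612, 24412651/19609612, -2260359/19609612], P' = [476845035/78438448 457224499/78438448 -391518511/78438448; 457224499/78438448 456526523/78438448 -397901687/78438448; -391518511/78438448 -397901687/78438448 410775571/78438448]
step 2: x' = [-542366474872/262706020377, -655323845815/262706020377, 1172574401/1108464221], P' = [4475348764031/788118061131 4286369476775/788118061131 -15417354863/3325392663; 4286369476775/788118061131 4287352582595/788118061131 -15718120151/3325392663; -15417354863/3325392663 -15718120151/3325392663 5455704763/1108464221]

step 0: x̄ = F·x = [10, -4, -2]
step 0: P̄ = F·P·Fᵀ + Q = [30 0 -8; 0 10 1; -8 1 10]
step 0: y = z − H·x̄ = [27, -24]
step 0: S = H·P̄·Hᵀ + R = [161 -156; -156 208]
step 0: K = P̄·Hᵀ·S⁻¹ = [-51/88 -977/4576; -1/11 -127/572; -21/176 -2183/9152]
step 0: x' = x̄ + K·y = [-599/1144, -161/143, 1151/2288]
step 0: P' = (I − K·H)·P̄ = [11551/2288 1361/286 -19159/4576; 1361/286 674/143 -2429/572; -19159/4576 -2429/572 43503/9152]
step 1: x̄ = F·x = [1519/2288, -4925/2288, -227/2288]
step 1: P̄ = F·P·Fᵀ + Q = [137295/9152 -19645/9152 -7651/9152; -19645/9152 401767/9152 -123207/9152; -7651/9152 -123207/9152 72103/9152]
step 1: y = z − H·x̄ = [1039/286, -5331/572]
step 1: S = H·P̄·Hᵀ + R = [36290/143 -74379/286; -74379/286 171763/572]
step 1: K = P̄·Hᵀ·S⁻¹ = [-2452567/4902403 -6986965/19609612; -87247/4902403 -7284481/19609612; -797897/4902403 -1210287/19609612]
step 1: x' = x̄ + K·y = [42497419/19609612, 24412651/19609612, -2260359/19609612]
step 1: P' = (I − K·H)·P̄ = [476845035/78438448 457224499/78438448 -391518511/78438448; 457224499/78438448 456526523/78438448 -397901687/78438448; -391518511/78438448 -397901687/78438448 410775571/78438448]
step 2: x̄ = F·x = [-25656603/4902403, 69170429/19609612, -1849557/1782692]
step 2: P̄ = F·P·Fᵀ + Q = [69869146/4902403 -90560373/19609612 175013/1782692; -90560373/19609612 4072751867/78438448 -110375555/7130768; 175013/1782692 -110375555/7130768 59295193/7130768]
step 2: y = z − H·x̄ = [-181601647/9804806, 328276281/19609612]
step 2: S = H·P̄·Hᵀ + R = [5934750799/19609612 -12341464551/39219224; -12341464551/39219224 28268488827/78438448]
step 2: K = P̄·Hᵀ·S⁻¹ = [-41995397168/87568673459 -268983365308/788118061131; 218467960/87568673459 -281324829859/788118061131; -200510192/1108464221 -249305747/3325392663]
step 2: x' = x̄ + K·y = [-542366474872/262706020377, -655323845815/262706020377, 1172574401/1108464221]
step 2: P' = (I − K·H)·P̄ = [4475348764031/788118061131 4286369476775/788118061131 -15417354863/3325392663; 4286369476775/788118061131 4287352582595/788118061131 -15718120151/3325392663; -15417354863/3325392663 -15718120151/3325392663 5455704763/1108464221]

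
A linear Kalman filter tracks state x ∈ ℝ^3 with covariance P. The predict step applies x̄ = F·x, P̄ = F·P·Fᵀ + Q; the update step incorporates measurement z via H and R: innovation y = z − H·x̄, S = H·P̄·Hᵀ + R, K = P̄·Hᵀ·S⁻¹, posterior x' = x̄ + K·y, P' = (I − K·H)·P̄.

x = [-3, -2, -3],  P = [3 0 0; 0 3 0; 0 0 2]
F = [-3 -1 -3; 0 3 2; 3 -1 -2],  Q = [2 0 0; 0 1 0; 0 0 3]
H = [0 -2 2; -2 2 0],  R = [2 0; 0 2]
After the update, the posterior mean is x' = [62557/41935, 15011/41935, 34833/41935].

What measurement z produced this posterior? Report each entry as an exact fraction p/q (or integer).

x̄ = F·x = [20, -12, -1]
P̄ = F·P·Fᵀ + Q = [50 -21 -12; -21 36 -17; -12 -17 41]
S = H·P̄·Hᵀ + R = [446 -248; -248 514]
K = P̄·Hᵀ·S⁻¹ = [-6491/41935 -14717/41935; -6553/41935 6139/41935; 14286/41935 6077/41935]
x' − x̄ = [-776143/41935, 518231/41935, 76768/41935] = K·y
y = (KᵀK)⁻¹·Kᵀ·(x' − x̄) = [-21, 62]
z = y + H·x̄ = [-21, 62] + [22, -64] = [1, -2]

z = [1, -2]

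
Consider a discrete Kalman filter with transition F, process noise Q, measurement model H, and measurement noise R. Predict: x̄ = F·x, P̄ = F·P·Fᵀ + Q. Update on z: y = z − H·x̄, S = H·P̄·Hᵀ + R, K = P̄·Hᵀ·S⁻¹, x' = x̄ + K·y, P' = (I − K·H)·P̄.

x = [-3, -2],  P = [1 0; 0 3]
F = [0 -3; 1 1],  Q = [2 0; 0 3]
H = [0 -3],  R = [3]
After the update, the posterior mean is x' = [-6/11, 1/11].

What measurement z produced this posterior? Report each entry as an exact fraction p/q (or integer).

z = [-1]

x̄ = F·x = [6, -5]
P̄ = F·P·Fᵀ + Q = [29 -9; -9 7]
S = H·P̄·Hᵀ + R = [66]
K = P̄·Hᵀ·S⁻¹ = [9/22; -7/22]
x' − x̄ = [-72/11, 56/11] = K·y
y = (KᵀK)⁻¹·Kᵀ·(x' − x̄) = [-16]
z = y + H·x̄ = [-16] + [15] = [-1]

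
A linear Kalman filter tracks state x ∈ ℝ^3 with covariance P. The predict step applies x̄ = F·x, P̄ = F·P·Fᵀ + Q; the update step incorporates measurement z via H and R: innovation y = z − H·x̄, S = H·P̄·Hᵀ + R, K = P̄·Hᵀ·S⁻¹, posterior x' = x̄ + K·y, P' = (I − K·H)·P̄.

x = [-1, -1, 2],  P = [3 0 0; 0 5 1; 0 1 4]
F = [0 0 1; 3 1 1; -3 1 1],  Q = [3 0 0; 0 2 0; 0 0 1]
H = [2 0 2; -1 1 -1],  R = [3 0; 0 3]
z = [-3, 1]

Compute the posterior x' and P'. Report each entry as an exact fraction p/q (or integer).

x' = [4175/9511, -3941/9511, -17528/9511]
P' = [30782/9511 7830/9511 -27833/9511; 7830/9511 32145/9511 -1572/9511; -27833/9511 -1572/9511 31745/9511]

x̄ = F·x = [2, -2, 4]
P̄ = F·P·Fᵀ + Q = [7 5 5; 5 40 -16; 5 -16 39]
y = z − H·x̄ = [-15, 9]
S = H·P̄·Hᵀ + R = [227 -134; -134 121]
K = P̄·Hᵀ·S⁻¹ = [1966/9511 1627/9511; 4172/9511 8629/9511; 2608/9511 -1828/9511]
x' = x̄ + K·y = [4175/9511, -3941/9511, -17528/9511]
P' = (I − K·H)·P̄ = [30782/9511 7830/9511 -27833/9511; 7830/9511 32145/9511 -1572/9511; -27833/9511 -1572/9511 31745/9511]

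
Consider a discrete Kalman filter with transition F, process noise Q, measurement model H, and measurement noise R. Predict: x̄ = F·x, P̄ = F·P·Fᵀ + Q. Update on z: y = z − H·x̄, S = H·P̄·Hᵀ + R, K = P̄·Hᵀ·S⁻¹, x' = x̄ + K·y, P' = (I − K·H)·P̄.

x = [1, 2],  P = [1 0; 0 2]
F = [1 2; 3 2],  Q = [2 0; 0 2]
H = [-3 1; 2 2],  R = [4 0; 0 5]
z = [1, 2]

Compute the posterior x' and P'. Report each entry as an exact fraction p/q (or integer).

x' = [349/3372, 1251/1124]
P' = [517/1686 11/562; 11/562 479/562]

x̄ = F·x = [5, 7]
P̄ = F·P·Fᵀ + Q = [11 11; 11 19]
y = z − H·x̄ = [9, -22]
S = H·P̄·Hᵀ + R = [56 -72; -72 213]
K = P̄·Hᵀ·S⁻¹ = [-253/1124 110/843; 223/1124 98/281]
x' = x̄ + K·y = [349/3372, 1251/1124]
P' = (I − K·H)·P̄ = [517/1686 11/562; 11/562 479/562]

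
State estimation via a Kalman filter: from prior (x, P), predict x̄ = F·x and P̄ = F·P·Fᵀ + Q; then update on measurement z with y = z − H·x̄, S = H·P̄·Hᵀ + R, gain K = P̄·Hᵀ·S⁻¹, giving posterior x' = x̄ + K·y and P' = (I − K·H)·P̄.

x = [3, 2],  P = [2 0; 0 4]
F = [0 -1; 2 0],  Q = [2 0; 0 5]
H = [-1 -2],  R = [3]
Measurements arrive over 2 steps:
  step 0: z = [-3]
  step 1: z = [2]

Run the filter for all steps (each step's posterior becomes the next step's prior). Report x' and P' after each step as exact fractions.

step 0: x̄ = F·x = [-2, 6]
step 0: P̄ = F·P·Fᵀ + Q = [6 0; 0 13]
step 0: y = z − H·x̄ = [7]
step 0: S = H·P̄·Hᵀ + R = [61]
step 0: K = P̄·Hᵀ·S⁻¹ = [-6/61; -26/61]
step 0: x' = x̄ + K·y = [-164/61, 184/61]
step 0: P' = (I − K·H)·P̄ = [330/61 -156/61; -156/61 117/61]
step 1: x̄ = F·x = [-184/61, -328/61]
step 1: P̄ = F·P·Fᵀ + Q = [239/61 312/61; 312/61 1625/61]
step 1: y = z − H·x̄ = [-718/61]
step 1: S = H·P̄·Hᵀ + R = [8170/61]
step 1: K = P̄·Hᵀ·S⁻¹ = [-863/8170; -1781/4085]
step 1: x' = x̄ + K·y = [-7243/4085, -1002/4085]
step 1: P' = (I − K·H)·P̄ = [19801/8170 -4303/4085; -4303/4085 4823/4085]

step 0: x' = [-164/61, 184/61], P' = [330/61 -156/61; -156/61 117/61]
step 1: x' = [-7243/4085, -1002/4085], P' = [19801/8170 -4303/4085; -4303/4085 4823/4085]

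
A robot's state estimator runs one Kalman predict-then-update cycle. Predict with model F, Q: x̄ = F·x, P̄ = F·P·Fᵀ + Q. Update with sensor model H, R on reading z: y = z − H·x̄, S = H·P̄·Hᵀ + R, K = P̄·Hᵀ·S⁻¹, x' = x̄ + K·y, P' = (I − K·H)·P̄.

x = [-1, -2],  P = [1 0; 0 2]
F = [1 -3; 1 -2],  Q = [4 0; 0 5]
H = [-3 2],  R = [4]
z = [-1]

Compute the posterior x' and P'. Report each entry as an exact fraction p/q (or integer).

x' = [211/111, 245/111]
P' = [704/111 970/111; 970/111 1433/111]

x̄ = F·x = [5, 3]
P̄ = F·P·Fᵀ + Q = [23 13; 13 14]
y = z − H·x̄ = [8]
S = H·P̄·Hᵀ + R = [111]
K = P̄·Hᵀ·S⁻¹ = [-43/111; -11/111]
x' = x̄ + K·y = [211/111, 245/111]
P' = (I − K·H)·P̄ = [704/111 970/111; 970/111 1433/111]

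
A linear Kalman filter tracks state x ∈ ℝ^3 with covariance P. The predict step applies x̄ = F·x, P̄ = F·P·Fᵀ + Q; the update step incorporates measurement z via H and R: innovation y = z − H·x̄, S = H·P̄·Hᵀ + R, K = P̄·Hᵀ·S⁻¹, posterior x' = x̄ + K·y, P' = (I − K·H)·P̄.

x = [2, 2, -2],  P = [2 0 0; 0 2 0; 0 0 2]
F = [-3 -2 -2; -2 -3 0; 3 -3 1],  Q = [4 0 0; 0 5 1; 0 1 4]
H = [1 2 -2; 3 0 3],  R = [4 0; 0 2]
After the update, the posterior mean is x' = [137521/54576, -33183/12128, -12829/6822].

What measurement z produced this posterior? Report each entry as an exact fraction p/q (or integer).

x̄ = F·x = [-6, -10, -2]
P̄ = F·P·Fᵀ + Q = [38 24 -10; 24 31 7; -10 7 42]
S = H·P̄·Hᵀ + R = [414 78; 78 542]
K = P̄·Hᵀ·S⁻¹ = [12725/54576 2209/18192; 1765/12128 1827/12128; -1589/6822 479/2274]
x' − x̄ = [464977/54576, 88097/12128, 815/6822] = K·y
y = (KᵀK)⁻¹·Kᵀ·(x' − x̄) = [23, 26]
z = y + H·x̄ = [23, 26] + [-22, -24] = [1, 2]

z = [1, 2]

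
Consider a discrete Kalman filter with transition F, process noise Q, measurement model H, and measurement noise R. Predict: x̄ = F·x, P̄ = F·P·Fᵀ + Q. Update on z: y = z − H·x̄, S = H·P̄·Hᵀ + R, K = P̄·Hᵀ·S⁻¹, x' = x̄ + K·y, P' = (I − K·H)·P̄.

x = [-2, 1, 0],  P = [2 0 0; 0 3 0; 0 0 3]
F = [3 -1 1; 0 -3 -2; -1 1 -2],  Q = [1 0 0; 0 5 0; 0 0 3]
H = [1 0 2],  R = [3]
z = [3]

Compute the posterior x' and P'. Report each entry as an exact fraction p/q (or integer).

x' = [-89/12, -9/4, 61/12]
P' = [1175/48 63/16 -595/48; 63/16 677/16 -27/16; -595/48 -27/16 335/48]

x̄ = F·x = [-7, -3, 3]
P̄ = F·P·Fᵀ + Q = [25 3 -15; 3 44 3; -15 3 20]
y = z − H·x̄ = [4]
S = H·P̄·Hᵀ + R = [48]
K = P̄·Hᵀ·S⁻¹ = [-5/48; 3/16; 25/48]
x' = x̄ + K·y = [-89/12, -9/4, 61/12]
P' = (I − K·H)·P̄ = [1175/48 63/16 -595/48; 63/16 677/16 -27/16; -595/48 -27/16 335/48]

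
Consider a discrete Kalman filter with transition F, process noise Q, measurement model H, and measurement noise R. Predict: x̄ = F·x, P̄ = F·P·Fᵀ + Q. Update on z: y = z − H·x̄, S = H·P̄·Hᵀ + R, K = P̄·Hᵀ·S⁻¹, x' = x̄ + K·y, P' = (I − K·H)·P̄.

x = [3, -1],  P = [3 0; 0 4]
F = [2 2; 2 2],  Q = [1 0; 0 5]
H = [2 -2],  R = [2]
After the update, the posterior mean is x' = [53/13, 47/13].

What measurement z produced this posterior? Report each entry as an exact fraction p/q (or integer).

x̄ = F·x = [4, 4]
P̄ = F·P·Fᵀ + Q = [29 28; 28 33]
S = H·P̄·Hᵀ + R = [26]
K = P̄·Hᵀ·S⁻¹ = [1/13; -5/13]
x' − x̄ = [1/13, -5/13] = K·y
y = (KᵀK)⁻¹·Kᵀ·(x' − x̄) = [1]
z = y + H·x̄ = [1] + [0] = [1]

z = [1]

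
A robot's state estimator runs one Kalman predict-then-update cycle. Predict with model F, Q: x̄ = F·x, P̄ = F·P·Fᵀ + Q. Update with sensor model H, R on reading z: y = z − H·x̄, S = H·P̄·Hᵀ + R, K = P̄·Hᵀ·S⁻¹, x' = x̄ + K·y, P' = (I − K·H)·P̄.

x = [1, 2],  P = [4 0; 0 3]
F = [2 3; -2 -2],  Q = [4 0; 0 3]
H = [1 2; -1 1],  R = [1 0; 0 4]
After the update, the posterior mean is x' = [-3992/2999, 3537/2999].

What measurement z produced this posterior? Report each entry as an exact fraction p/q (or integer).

x̄ = F·x = [8, -6]
P̄ = F·P·Fᵀ + Q = [47 -34; -34 31]
S = H·P̄·Hᵀ + R = [36 49; 49 150]
K = P̄·Hᵀ·S⁻¹ = [819/2999 -1887/2999; 1015/2999 968/2999]
x' − x̄ = [-27984/2999, 21531/2999] = K·y
y = (KᵀK)⁻¹·Kᵀ·(x' − x̄) = [5, 17]
z = y + H·x̄ = [5, 17] + [-4, -14] = [1, 3]

z = [1, 3]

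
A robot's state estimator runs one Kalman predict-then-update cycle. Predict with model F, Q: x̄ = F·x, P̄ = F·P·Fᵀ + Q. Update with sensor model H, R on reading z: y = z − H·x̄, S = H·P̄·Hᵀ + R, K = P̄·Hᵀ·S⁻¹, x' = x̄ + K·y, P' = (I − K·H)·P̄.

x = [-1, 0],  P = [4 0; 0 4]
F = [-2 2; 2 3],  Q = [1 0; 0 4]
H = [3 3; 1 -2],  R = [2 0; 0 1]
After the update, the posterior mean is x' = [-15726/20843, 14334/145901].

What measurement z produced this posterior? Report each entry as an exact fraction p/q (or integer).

z = [-2, -1]

x̄ = F·x = [2, -2]
P̄ = F·P·Fᵀ + Q = [33 8; 8 56]
S = H·P̄·Hᵀ + R = [947 -261; -261 226]
K = P̄·Hᵀ·S⁻¹ = [4605/20843 6886/20843; 16248/145901 -48376/145901]
x' − x̄ = [-57412/20843, 306136/145901] = K·y
y = (KᵀK)⁻¹·Kᵀ·(x' − x̄) = [-2, -7]
z = y + H·x̄ = [-2, -7] + [0, 6] = [-2, -1]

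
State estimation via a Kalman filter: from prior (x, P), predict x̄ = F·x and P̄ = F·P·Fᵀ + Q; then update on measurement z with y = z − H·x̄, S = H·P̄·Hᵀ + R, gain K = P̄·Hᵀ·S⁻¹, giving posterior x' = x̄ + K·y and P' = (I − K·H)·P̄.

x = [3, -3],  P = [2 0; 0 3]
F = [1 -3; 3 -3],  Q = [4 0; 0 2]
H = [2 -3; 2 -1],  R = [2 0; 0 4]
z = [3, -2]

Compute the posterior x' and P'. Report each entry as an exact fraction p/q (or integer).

x' = [-422/271, -1540/813]
P' = [594/271 440/271; 440/271 5732/4065]

x̄ = F·x = [12, 18]
P̄ = F·P·Fᵀ + Q = [33 33; 33 47]
y = z − H·x̄ = [33, -8]
S = H·P̄·Hᵀ + R = [161 9; 9 51]
K = P̄·Hᵀ·S⁻¹ = [-66/271 187/271; -666/1355 1867/4065]
x' = x̄ + K·y = [-422/271, -1540/813]
P' = (I − K·H)·P̄ = [594/271 440/271; 440/271 5732/4065]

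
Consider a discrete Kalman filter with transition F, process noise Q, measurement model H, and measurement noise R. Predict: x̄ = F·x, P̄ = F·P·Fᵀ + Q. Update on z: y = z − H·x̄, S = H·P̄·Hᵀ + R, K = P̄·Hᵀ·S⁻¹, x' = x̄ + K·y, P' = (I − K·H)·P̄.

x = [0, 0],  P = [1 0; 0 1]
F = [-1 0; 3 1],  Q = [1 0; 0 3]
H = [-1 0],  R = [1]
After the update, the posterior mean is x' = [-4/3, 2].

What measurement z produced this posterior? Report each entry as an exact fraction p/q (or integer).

z = [2]

x̄ = F·x = [0, 0]
P̄ = F·P·Fᵀ + Q = [2 -3; -3 13]
S = H·P̄·Hᵀ + R = [3]
K = P̄·Hᵀ·S⁻¹ = [-2/3; 1]
x' − x̄ = [-4/3, 2] = K·y
y = (KᵀK)⁻¹·Kᵀ·(x' − x̄) = [2]
z = y + H·x̄ = [2] + [0] = [2]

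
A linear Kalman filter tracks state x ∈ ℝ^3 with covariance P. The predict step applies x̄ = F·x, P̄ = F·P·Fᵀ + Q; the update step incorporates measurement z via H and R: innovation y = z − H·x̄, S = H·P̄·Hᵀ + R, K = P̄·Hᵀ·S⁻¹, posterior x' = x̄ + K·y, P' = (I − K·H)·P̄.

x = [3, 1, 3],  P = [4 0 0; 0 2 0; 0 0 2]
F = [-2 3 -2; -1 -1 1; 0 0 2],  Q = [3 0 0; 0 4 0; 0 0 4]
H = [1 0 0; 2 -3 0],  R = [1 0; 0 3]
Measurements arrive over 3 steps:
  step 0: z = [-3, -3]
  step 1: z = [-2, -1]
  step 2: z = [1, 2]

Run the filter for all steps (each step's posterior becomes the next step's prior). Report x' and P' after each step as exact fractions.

step 0: x̄ = F·x = [-9, -1, 6]
step 0: P̄ = F·P·Fᵀ + Q = [45 -2 -8; -2 12 4; -8 4 12]
step 0: y = z − H·x̄ = [6, 12]
step 0: S = H·P̄·Hᵀ + R = [46 96; 96 315]
step 0: K = P̄·Hᵀ·S⁻¹ = [551/586 16/879; 535/879 -824/2637; 28/879 -260/2637]
step 0: x' = x̄ + K·y = [-920/293, -965/879, 4402/879]
step 0: P' = (I − K·H)·P̄ = [551/586 535/879 28/879; 535/879 1894/2637 316/2637; 28/879 316/2637 25036/2637]
step 1: x̄ = F·x = [-6179/879, 2709/293, 8804/879]
step 1: P̄ = F·P·Fᵀ + Q = [112639/2637 -16940/879 -98584/2637; -16940/879 9415/586 16424/879; -98584/2637 16424/879 110692/2637]
step 1: y = z − H·x̄ = [4421/879, 35860/879]
step 1: S = H·P̄·Hᵀ + R = [115276/2637 377738/2637; 377738/2637 2899229/5274]
step 1: K = P̄·Hᵀ·S⁻¹ = [15621639/18520868 188869/4630217; 4829475/9260434 -1359855/4630217; -2388174/4630217 -479608/4630217]
step 1: x' = x̄ + K·y = [-20802967/18520868, -1044533/9260434, 14798146/4630217]
step 1: P' = (I − K·H)·P̄ = [15621639/18520868 4829475/9260434 -2388174/4630217; 4829475/9260434 2969680/4630217 -1112508/4630217; -2388174/4630217 -1112508/4630217 42334148/4630217]
step 2: x̄ = F·x = [-20761608/4630217, 82084617/18520868, 29596292/4630217]
step 2: P̄ = F·P·Fᵀ + Q = [190843856/4630217 -93743794/4630217 -166458944/4630217; -93743794/4630217 318243779/18520868 91669660/4630217; -166458944/4630217 91669660/4630217 187857460/4630217]
step 2: y = z − H·x̄ = [25391825/4630217, 449388451/18520868]
step 2: S = H·P̄·Hᵀ + R = [195474073/4630217 662919094/4630217; 662919094/4630217 10472960423/18520868]
step 2: K = P̄·Hᵀ·S⁻¹ = [52017702432/62490662855 2651676376/62490662855; 32026791912/62490662855 -18280540409/62490662855; -28355608032/62490662855 -7330221136/62490662855]
step 2: x' = x̄ + K·y = [69397597562/62490662855, 9034844957/62490662855, 66079427328/62490662855]
step 2: P' = (I − K·H)·P̄ = [52017702432/62490662855 32026791912/62490662855 -28355608032/62490662855; 32026791912/62490662855 39631735017/62490662855 -11573517552/62490662855; -28355608032/62490662855 -11573517552/62490662855 553549488332/62490662855]

step 0: x' = [-920/293, -965/879, 4402/879], P' = [551/586 535/879 28/879; 535/879 1894/2637 316/2637; 28/879 316/2637 25036/2637]
step 1: x' = [-20802967/18520868, -1044533/9260434, 14798146/4630217], P' = [15621639/18520868 4829475/9260434 -2388174/4630217; 4829475/9260434 2969680/4630217 -1112508/4630217; -2388174/4630217 -1112508/4630217 42334148/4630217]
step 2: x' = [69397597562/62490662855, 9034844957/62490662855, 66079427328/62490662855], P' = [52017702432/62490662855 32026791912/62490662855 -28355608032/62490662855; 32026791912/62490662855 39631735017/62490662855 -11573517552/62490662855; -28355608032/62490662855 -11573517552/62490662855 553549488332/62490662855]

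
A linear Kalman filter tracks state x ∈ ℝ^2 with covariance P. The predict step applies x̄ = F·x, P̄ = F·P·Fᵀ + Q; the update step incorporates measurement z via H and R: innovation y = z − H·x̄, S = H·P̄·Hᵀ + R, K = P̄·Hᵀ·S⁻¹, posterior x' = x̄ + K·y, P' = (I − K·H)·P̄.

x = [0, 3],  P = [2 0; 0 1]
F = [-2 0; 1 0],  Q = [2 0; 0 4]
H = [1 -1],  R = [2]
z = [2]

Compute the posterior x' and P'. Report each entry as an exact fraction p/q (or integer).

x' = [14/13, -10/13]
P' = [32/13 18/13; 18/13 28/13]

x̄ = F·x = [0, 0]
P̄ = F·P·Fᵀ + Q = [10 -4; -4 6]
y = z − H·x̄ = [2]
S = H·P̄·Hᵀ + R = [26]
K = P̄·Hᵀ·S⁻¹ = [7/13; -5/13]
x' = x̄ + K·y = [14/13, -10/13]
P' = (I − K·H)·P̄ = [32/13 18/13; 18/13 28/13]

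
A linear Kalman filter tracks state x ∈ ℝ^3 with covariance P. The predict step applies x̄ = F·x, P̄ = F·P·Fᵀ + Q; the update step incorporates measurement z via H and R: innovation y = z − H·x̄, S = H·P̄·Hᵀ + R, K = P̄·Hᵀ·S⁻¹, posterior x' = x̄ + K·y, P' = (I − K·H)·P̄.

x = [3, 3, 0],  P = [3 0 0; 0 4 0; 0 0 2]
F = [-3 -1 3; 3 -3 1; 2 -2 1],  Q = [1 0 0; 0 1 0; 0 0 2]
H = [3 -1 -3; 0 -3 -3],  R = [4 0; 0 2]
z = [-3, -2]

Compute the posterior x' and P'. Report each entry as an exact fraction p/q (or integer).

x' = [-448815/728687, 154020/728687, 305292/728687]
P' = [689554/728687 -402678/728687 500464/728687; -402678/728687 737142/728687 -643232/728687; 500464/728687 -643232/728687 710720/728687]

x̄ = F·x = [-12, 0, 0]
P̄ = F·P·Fᵀ + Q = [50 -9 -4; -9 66 44; -4 44 32]
y = z − H·x̄ = [33, -2]
S = H·P̄·Hᵀ + R = [1198 1131; 1131 1676]
K = P̄·Hᵀ·S⁻¹ = [242487/728687 -146679/728687; -3870/728687 -140865/728687; 3116/728687 -101232/728687]
x' = x̄ + K·y = [-448815/728687, 154020/728687, 305292/728687]
P' = (I − K·H)·P̄ = [689554/728687 -402678/728687 500464/728687; -402678/728687 737142/728687 -643232/728687; 500464/728687 -643232/728687 710720/728687]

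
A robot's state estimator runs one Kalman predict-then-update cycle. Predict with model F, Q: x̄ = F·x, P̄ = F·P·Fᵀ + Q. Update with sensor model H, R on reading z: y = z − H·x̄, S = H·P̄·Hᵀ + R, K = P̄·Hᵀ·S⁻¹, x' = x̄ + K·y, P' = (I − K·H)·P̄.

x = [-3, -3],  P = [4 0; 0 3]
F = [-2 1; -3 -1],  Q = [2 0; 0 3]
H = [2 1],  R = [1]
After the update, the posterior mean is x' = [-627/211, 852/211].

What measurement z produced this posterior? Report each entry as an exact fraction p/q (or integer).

z = [-2]

x̄ = F·x = [3, 12]
P̄ = F·P·Fᵀ + Q = [21 21; 21 42]
S = H·P̄·Hᵀ + R = [211]
K = P̄·Hᵀ·S⁻¹ = [63/211; 84/211]
x' − x̄ = [-1260/211, -1680/211] = K·y
y = (KᵀK)⁻¹·Kᵀ·(x' − x̄) = [-20]
z = y + H·x̄ = [-20] + [18] = [-2]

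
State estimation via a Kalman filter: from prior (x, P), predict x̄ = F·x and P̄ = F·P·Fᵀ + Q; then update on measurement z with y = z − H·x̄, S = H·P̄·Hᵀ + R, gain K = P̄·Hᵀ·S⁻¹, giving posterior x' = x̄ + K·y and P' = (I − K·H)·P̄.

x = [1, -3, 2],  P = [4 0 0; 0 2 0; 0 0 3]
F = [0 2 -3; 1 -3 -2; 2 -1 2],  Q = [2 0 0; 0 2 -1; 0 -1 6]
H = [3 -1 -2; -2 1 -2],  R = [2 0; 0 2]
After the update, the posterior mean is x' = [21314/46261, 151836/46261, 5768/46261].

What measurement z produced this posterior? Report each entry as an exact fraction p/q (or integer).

z = [-2, 2]

x̄ = F·x = [-12, 6, 9]
P̄ = F·P·Fᵀ + Q = [37 6 -22; 6 36 1; -22 1 36]
S = H·P̄·Hᵀ + R = [747 -40; -40 126]
K = P̄·Hᵀ·S⁻¹ = [8907/46261 -5984/46261; -820/46261 7817/46261; -9297/46261 -25729/92522]
x' − x̄ = [576446/46261, -125730/46261, -410581/46261] = K·y
y = (KᵀK)⁻¹·Kᵀ·(x' − x̄) = [58, -10]
z = y + H·x̄ = [58, -10] + [-60, 12] = [-2, 2]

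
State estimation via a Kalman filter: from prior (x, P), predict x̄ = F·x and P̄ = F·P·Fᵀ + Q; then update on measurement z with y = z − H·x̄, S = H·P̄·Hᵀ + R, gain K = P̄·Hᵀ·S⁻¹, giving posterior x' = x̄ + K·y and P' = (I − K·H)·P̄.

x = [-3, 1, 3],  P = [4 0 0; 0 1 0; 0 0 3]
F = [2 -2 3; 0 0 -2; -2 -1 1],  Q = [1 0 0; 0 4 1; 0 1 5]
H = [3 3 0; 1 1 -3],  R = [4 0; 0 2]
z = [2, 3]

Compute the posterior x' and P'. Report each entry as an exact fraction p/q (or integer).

x̄ = F·x = [1, -6, 8]
P̄ = F·P·Fᵀ + Q = [48 -18 -5; -18 16 -5; -5 -5 25]
y = z − H·x̄ = [17, 32]
S = H·P̄·Hᵀ + R = [256 174; 174 315]
K = P̄·Hᵀ·S⁻¹ = [570/1399 -115/1399; -346/4197 1093/12591; 445/4197 -4135/12591]
x' = x̄ + K·y = [7409/1399, -58216/12591, -8897/12591]
P' = (I − K·H)·P̄ = [21027/1399 -20267/1399 330/1399; -20267/1399 181019/12591 -1190/12591; 330/1399 -1190/12591 3350/12591]

x' = [7409/1399, -58216/12591, -8897/12591]
P' = [21027/1399 -20267/1399 330/1399; -20267/1399 181019/12591 -1190/12591; 330/1399 -1190/12591 3350/12591]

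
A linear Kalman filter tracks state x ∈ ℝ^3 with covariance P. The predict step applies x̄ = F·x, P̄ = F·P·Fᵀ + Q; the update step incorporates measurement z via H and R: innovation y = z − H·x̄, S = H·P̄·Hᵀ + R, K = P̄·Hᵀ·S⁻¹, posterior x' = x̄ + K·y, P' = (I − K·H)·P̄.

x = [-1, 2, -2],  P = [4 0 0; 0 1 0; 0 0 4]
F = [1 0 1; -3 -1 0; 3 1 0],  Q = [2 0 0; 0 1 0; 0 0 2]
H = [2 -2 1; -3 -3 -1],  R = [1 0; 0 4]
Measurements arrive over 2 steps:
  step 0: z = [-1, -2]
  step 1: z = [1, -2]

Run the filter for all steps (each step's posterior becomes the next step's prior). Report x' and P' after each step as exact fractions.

step 0: x' = [-50/1147, 11921/22940, 1989/22940], P' = [672/1147 27/2294 -2297/2294; 27/2294 7579/45880 3491/45880; -2297/2294 3491/45880 109979/45880]
step 1: x' = [41944690/83098503, 1968667/27699501, 1106181/9233167], P' = [91713431/166197006 357196/27699501 -17486689/18466334; 357196/27699501 1518566/9233167 699326/9233167; -17486689/18466334 699326/9233167 42606291/18466334]

step 0: x̄ = F·x = [-3, 1, -1]
step 0: P̄ = F·P·Fᵀ + Q = [10 -12 12; -12 38 -37; 12 -37 39]
step 0: y = z − H·x̄ = [8, -9]
step 0: S = H·P̄·Hᵀ + R = [524 106; 106 109]
step 0: K = P̄·Hᵀ·S⁻¹ = [337/2294 -227/1147; -10587/45880 -3481/22940; 11117/45880 2171/22940]
step 0: x' = x̄ + K·y = [-50/1147, 11921/22940, 1989/22940]
step 0: P' = (I − K·H)·P̄ = [672/1147 27/2294 -2297/2294; 27/2294 7579/45880 3491/45880; -2297/2294 3491/45880 109979/45880]
step 1: x̄ = F·x = [989/22940, -8921/22940, 8921/22940]
step 1: P̄ = F·P·Fᵀ + Q = [136739/45880 53149/45880 -53149/45880; 53149/45880 298619/45880 -252739/45880; -53149/45880 -252739/45880 344499/45880]
step 1: y = z − H·x̄ = [-5801/22940, -12151/4588]
step 1: S = H·P̄·Hᵀ + R = [2504979/45880 229053/9176; 229053/9176 713519/9176]
step 1: K = P̄·Hᵀ·S⁻¹ = [21760309/166197006 -10349135/55399002; -6299026/27699501 -1403055/9233167; 4835609/18466334 1414455/18466334]
step 1: x' = x̄ + K·y = [41944690/83098503, 1968667/27699501, 1106181/9233167]
step 1: P' = (I − K·H)·P̄ = [91713431/166197006 357196/27699501 -17486689/18466334; 357196/27699501 1518566/9233167 699326/9233167; -17486689/18466334 699326/9233167 42606291/18466334]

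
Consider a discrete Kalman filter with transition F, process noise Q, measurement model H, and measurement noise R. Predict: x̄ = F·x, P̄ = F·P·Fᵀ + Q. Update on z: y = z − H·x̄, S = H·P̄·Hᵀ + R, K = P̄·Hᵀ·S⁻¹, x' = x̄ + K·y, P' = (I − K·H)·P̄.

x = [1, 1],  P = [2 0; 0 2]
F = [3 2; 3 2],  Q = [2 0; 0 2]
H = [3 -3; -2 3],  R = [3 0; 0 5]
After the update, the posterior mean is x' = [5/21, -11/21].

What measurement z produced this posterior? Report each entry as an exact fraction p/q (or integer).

x̄ = F·x = [5, 5]
P̄ = F·P·Fᵀ + Q = [28 26; 26 28]
S = H·P̄·Hᵀ + R = [39 -30; -30 57]
K = P̄·Hᵀ·S⁻¹ = [334/441 346/441; 206/441 356/441]
x' − x̄ = [-100/21, -116/21] = K·y
y = (KᵀK)⁻¹·Kᵀ·(x' − x̄) = [2, -8]
z = y + H·x̄ = [2, -8] + [0, 5] = [2, -3]

z = [2, -3]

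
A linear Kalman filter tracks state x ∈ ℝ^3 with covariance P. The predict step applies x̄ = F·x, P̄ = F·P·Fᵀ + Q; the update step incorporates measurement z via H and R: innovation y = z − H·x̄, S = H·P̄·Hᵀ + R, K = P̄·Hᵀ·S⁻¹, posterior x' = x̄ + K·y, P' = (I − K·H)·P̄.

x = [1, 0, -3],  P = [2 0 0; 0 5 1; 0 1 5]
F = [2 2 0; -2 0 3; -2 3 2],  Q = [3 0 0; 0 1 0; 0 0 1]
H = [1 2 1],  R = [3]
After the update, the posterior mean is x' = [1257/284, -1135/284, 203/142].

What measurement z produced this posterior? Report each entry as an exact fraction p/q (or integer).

z = [-2]

x̄ = F·x = [2, -11, -8]
P̄ = F·P·Fᵀ + Q = [31 -2 26; -2 54 47; 26 47 86]
S = H·P̄·Hᵀ + R = [568]
K = P̄·Hᵀ·S⁻¹ = [53/568; 153/568; 103/284]
x' − x̄ = [689/284, 1989/284, 1339/142] = K·y
y = (KᵀK)⁻¹·Kᵀ·(x' − x̄) = [26]
z = y + H·x̄ = [26] + [-28] = [-2]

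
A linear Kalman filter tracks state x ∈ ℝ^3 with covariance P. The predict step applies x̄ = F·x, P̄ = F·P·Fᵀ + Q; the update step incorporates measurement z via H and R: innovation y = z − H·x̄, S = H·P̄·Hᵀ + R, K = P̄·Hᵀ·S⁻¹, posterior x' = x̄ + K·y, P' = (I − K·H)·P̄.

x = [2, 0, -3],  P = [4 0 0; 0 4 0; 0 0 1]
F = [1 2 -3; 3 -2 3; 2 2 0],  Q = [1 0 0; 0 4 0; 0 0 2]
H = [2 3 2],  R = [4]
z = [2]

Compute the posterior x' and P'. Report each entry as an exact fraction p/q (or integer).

x̄ = F·x = [11, -3, 4]
P̄ = F·P·Fᵀ + Q = [30 -13 24; -13 65 8; 24 8 34]
y = z − H·x̄ = [-19]
S = H·P̄·Hᵀ + R = [977]
K = P̄·Hᵀ·S⁻¹ = [69/977; 185/977; 140/977]
x' = x̄ + K·y = [9436/977, -6446/977, 1248/977]
P' = (I − K·H)·P̄ = [24549/977 -25466/977 13788/977; -25466/977 29280/977 -18084/977; 13788/977 -18084/977 13618/977]

x' = [9436/977, -6446/977, 1248/977]
P' = [24549/977 -25466/977 13788/977; -25466/977 29280/977 -18084/977; 13788/977 -18084/977 13618/977]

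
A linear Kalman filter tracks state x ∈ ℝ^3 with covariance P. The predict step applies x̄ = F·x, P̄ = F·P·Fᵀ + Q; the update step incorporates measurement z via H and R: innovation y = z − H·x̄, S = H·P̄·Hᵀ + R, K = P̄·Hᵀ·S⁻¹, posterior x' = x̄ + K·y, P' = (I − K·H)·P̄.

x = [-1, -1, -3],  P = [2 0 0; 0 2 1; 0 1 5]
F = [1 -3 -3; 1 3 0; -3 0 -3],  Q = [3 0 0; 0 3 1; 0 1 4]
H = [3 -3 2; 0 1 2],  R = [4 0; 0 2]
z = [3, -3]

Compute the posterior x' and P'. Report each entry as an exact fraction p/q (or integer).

x̄ = F·x = [11, -4, 12]
P̄ = F·P·Fᵀ + Q = [86 -25 48; -25 23 -14; 48 -14 67]
y = z − H·x̄ = [-66, -23]
S = H·P̄·Hᵀ + R = [2447 468; 468 237]
K = P̄·Hᵀ·S⁻¹ = [4563/24061 -5407/72183; -12808/120305 68261/360915; 1312/24061 9592/24061]
x' = x̄ + K·y = [14900/72183, -477679/360915, -18476/24061]
P' = (I − K·H)·P̄ = [719054/72183 522898/72183 -88952/24061; 522898/72183 2033422/360915 -63230/24061; -88952/24061 -63230/24061 41207/24061]

x' = [14900/72183, -477679/360915, -18476/24061]
P' = [719054/72183 522898/72183 -88952/24061; 522898/72183 2033422/360915 -63230/24061; -88952/24061 -63230/24061 41207/24061]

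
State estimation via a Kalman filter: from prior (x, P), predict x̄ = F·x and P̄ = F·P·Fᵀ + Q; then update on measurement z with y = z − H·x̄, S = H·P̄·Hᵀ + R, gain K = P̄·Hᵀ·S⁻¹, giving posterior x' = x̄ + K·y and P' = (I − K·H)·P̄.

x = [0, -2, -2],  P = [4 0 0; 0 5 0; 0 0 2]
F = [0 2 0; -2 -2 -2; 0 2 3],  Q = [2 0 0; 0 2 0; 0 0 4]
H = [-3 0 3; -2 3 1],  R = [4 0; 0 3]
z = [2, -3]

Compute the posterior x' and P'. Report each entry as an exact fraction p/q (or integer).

x̄ = F·x = [-4, 8, -10]
P̄ = F·P·Fᵀ + Q = [22 -20 20; -20 46 -32; 20 -32 42]
y = z − H·x̄ = [20, -25]
S = H·P̄·Hᵀ + R = [220 -30; -30 515]
K = P̄·Hᵀ·S⁻¹ = [-561/11240 -933/5620; -177/1405 388/1405; 3117/11240 -187/1124]
x' = x̄ + K·y = [-953/1124, -400/281, -331/1124]
P' = (I − K·H)·P̄ = [8717/1124 686/281 43211/5620; 686/281 322/281 3194/1405; 43211/5620 3194/1405 45289/5620]

x' = [-953/1124, -400/281, -331/1124]
P' = [8717/1124 686/281 43211/5620; 686/281 322/281 3194/1405; 43211/5620 3194/1405 45289/5620]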